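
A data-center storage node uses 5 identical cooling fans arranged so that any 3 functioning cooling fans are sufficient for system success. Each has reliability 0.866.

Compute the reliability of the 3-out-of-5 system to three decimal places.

R = Σ_{i=3}^{5} C(5,i) p^i (1−p)^{5−i} with p = 0.866
C(5,3)·0.866^3·0.134^2 = 0.11662
C(5,4)·0.866^4·0.134^1 = 0.37683
C(5,5)·0.866^5·0.134^0 = 0.48707
Sum = 0.981

0.981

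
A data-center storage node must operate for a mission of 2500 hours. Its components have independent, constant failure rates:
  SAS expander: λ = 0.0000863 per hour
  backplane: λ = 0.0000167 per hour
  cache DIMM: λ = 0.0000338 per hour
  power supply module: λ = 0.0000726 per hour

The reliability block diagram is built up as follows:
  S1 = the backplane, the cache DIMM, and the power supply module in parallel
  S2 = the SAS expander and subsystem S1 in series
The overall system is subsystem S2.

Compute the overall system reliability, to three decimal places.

R(SAS expander) = exp(−0.0000863 × 2500) = 0.80594
R(backplane) = exp(−0.0000167 × 2500) = 0.95911
R(cache DIMM) = exp(−0.0000338 × 2500) = 0.91897
R(power supply module) = exp(−0.0000726 × 2500) = 0.83402
Parallel (backplane, cache DIMM, and power supply module): 1 − (1 − 0.95911)(1 − 0.91897)(1 − 0.83402) = 0.99945
Series (SAS expander and [0.99945]): 0.80594 × 0.99945 = 0.805

0.805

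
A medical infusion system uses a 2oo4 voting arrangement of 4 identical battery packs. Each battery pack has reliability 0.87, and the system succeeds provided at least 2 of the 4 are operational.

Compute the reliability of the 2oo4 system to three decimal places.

R = Σ_{i=2}^{4} C(4,i) p^i (1−p)^{4−i} with p = 0.87
C(4,2)·0.87^2·0.13^2 = 0.07675
C(4,3)·0.87^3·0.13^1 = 0.34242
C(4,4)·0.87^4·0.13^0 = 0.57290
Sum = 0.992

0.992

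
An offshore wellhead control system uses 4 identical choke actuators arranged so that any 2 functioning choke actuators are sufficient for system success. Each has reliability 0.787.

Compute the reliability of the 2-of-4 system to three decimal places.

R = Σ_{i=2}^{4} C(4,i) p^i (1−p)^{4−i} with p = 0.787
C(4,2)·0.787^2·0.213^2 = 0.16860
C(4,3)·0.787^3·0.213^1 = 0.41530
C(4,4)·0.787^4·0.213^0 = 0.38362
Sum = 0.968

0.968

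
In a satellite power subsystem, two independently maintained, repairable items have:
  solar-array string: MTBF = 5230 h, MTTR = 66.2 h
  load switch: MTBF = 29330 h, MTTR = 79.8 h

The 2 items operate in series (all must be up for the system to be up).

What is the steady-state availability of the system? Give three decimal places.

0.985

A(solar-array string) = MTBF/(MTBF+MTTR) = 5230/(5230+66.2) = 0.987500
A(load switch) = MTBF/(MTBF+MTTR) = 29330/(29330+79.8) = 0.997287
Series availability: 0.987500 × 0.997287 = 0.985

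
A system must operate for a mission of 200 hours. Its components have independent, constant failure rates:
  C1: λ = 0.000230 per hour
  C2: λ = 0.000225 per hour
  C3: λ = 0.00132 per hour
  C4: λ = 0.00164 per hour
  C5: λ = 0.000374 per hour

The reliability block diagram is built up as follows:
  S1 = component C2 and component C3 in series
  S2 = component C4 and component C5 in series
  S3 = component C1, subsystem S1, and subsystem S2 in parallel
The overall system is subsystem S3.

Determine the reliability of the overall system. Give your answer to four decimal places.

0.9960

R(C1) = exp(−0.000230 × 200) = 0.955042
R(C2) = exp(−0.000225 × 200) = 0.955997
R(C3) = exp(−0.00132 × 200) = 0.767974
R(C4) = exp(−0.00164 × 200) = 0.720363
R(C5) = exp(−0.000374 × 200) = 0.927929
Series (C2 and C3): 0.955997 × 0.767974 = 0.734181
Series (C4 and C5): 0.720363 × 0.927929 = 0.668446
Parallel (C1, [0.734181], and [0.668446]): 1 − (1 − 0.955042)(1 − 0.734181)(1 − 0.668446) = 0.9960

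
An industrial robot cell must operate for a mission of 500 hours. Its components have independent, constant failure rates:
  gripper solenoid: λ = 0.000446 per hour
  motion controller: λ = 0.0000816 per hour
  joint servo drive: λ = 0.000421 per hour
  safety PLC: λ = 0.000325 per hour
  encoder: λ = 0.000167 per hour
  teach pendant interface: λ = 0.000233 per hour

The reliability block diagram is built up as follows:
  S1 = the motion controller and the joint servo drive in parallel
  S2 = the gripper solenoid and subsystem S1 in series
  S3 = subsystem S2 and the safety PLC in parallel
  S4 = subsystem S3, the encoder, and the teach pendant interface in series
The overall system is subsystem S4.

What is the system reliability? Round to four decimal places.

R(gripper solenoid) = exp(−0.000446 × 500) = 0.800115
R(motion controller) = exp(−0.0000816 × 500) = 0.960021
R(joint servo drive) = exp(−0.000421 × 500) = 0.810179
R(safety PLC) = exp(−0.000325 × 500) = 0.850016
R(encoder) = exp(−0.000167 × 500) = 0.919891
R(teach pendant interface) = exp(−0.000233 × 500) = 0.890030
Parallel (motion controller and joint servo drive): 1 − (1 − 0.960021)(1 − 0.810179) = 0.992411
Series (gripper solenoid and [0.992411]): 0.800115 × 0.992411 = 0.794043
Parallel ([0.794043] and safety PLC): 1 − (1 − 0.794043)(1 − 0.850016) = 0.969110
Series ([0.969110], encoder, and teach pendant interface): 0.969110 × 0.919891 × 0.890030 = 0.7934

0.7934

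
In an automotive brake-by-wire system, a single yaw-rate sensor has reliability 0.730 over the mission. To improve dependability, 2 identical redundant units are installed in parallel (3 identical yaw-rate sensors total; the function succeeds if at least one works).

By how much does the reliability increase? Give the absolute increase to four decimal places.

0.2503

R_before = 0.730
R_after = 1 − (1 − 0.730)^3 = 0.9803
ΔR = 0.9803 − 0.730 = 0.2503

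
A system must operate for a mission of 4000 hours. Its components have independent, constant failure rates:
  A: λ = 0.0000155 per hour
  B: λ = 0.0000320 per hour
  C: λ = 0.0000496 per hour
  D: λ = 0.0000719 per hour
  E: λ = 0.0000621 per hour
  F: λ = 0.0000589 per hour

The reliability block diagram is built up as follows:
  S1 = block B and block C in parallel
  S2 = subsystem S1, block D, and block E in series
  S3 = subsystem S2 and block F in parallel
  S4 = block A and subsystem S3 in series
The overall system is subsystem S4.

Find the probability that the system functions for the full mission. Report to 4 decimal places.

0.8555

R(A) = exp(−0.0000155 × 4000) = 0.939883
R(B) = exp(−0.0000320 × 4000) = 0.879853
R(C) = exp(−0.0000496 × 4000) = 0.820042
R(D) = exp(−0.0000719 × 4000) = 0.750062
R(E) = exp(−0.0000621 × 4000) = 0.780048
R(F) = exp(−0.0000589 × 4000) = 0.790097
Parallel (B and C): 1 − (1 − 0.879853)(1 − 0.820042) = 0.978379
Series ([0.978379], D, and E): 0.978379 × 0.750062 × 0.780048 = 0.572434
Parallel ([0.572434] and F): 1 − (1 − 0.572434)(1 − 0.790097) = 0.910253
Series (A and [0.910253]): 0.939883 × 0.910253 = 0.8555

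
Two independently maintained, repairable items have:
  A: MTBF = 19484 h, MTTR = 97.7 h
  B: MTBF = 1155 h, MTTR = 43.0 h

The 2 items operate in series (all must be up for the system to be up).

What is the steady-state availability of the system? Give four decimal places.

A(A) = MTBF/(MTBF+MTTR) = 19484/(19484+97.7) = 0.995011
A(B) = MTBF/(MTBF+MTTR) = 1155/(1155+43.0) = 0.964107
Series availability: 0.995011 × 0.964107 = 0.9593

0.9593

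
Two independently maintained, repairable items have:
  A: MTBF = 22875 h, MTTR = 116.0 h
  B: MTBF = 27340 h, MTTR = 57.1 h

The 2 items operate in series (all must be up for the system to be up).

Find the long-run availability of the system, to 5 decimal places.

A(A) = MTBF/(MTBF+MTTR) = 22875/(22875+116.0) = 0.994955
A(B) = MTBF/(MTBF+MTTR) = 27340/(27340+57.1) = 0.997916
Series availability: 0.994955 × 0.997916 = 0.99288

0.99288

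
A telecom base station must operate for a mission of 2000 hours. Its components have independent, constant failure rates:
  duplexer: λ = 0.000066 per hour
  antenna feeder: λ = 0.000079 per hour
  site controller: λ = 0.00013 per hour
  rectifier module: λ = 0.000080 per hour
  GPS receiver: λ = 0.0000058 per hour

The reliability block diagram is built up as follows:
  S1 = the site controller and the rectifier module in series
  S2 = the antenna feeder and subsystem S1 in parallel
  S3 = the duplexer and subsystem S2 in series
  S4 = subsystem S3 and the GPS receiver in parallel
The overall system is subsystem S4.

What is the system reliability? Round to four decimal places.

0.9981

R(duplexer) = exp(−0.000066 × 2000) = 0.876341
R(antenna feeder) = exp(−0.000079 × 2000) = 0.853850
R(site controller) = exp(−0.00013 × 2000) = 0.771052
R(rectifier module) = exp(−0.000080 × 2000) = 0.852144
R(GPS receiver) = exp(−0.0000058 × 2000) = 0.988467
Series (site controller and rectifier module): 0.771052 × 0.852144 = 0.657047
Parallel (antenna feeder and [0.657047]): 1 − (1 − 0.853850)(1 − 0.657047) = 0.949877
Series (duplexer and [0.949877]): 0.876341 × 0.949877 = 0.832416
Parallel ([0.832416] and GPS receiver): 1 − (1 − 0.832416)(1 − 0.988467) = 0.9981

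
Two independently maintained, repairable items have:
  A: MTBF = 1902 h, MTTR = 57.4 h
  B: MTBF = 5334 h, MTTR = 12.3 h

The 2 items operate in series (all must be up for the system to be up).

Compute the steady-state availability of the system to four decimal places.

A(A) = MTBF/(MTBF+MTTR) = 1902/(1902+57.4) = 0.970705
A(B) = MTBF/(MTBF+MTTR) = 5334/(5334+12.3) = 0.997699
Series availability: 0.970705 × 0.997699 = 0.9685

0.9685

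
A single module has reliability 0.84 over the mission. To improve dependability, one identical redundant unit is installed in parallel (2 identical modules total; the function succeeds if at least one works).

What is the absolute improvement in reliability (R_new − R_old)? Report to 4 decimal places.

R_before = 0.84
R_after = 1 − (1 − 0.84)^2 = 0.9744
ΔR = 0.9744 − 0.84 = 0.1344

0.1344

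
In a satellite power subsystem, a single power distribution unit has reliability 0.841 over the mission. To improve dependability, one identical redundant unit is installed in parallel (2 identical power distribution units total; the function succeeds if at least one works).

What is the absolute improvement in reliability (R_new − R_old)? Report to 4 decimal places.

R_before = 0.841
R_after = 1 − (1 − 0.841)^2 = 0.9747
ΔR = 0.9747 − 0.841 = 0.1337

0.1337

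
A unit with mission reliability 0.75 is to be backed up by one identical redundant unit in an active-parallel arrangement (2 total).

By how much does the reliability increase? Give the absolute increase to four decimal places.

R_before = 0.75
R_after = 1 − (1 − 0.75)^2 = 0.9375
ΔR = 0.9375 − 0.75 = 0.1875

0.1875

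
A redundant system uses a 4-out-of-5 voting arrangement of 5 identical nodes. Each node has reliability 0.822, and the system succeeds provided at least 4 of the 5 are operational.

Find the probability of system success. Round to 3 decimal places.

0.782

R = Σ_{i=4}^{5} C(5,i) p^i (1−p)^{5−i} with p = 0.822
C(5,4)·0.822^4·0.178^1 = 0.40633
C(5,5)·0.822^5·0.178^0 = 0.37528
Sum = 0.782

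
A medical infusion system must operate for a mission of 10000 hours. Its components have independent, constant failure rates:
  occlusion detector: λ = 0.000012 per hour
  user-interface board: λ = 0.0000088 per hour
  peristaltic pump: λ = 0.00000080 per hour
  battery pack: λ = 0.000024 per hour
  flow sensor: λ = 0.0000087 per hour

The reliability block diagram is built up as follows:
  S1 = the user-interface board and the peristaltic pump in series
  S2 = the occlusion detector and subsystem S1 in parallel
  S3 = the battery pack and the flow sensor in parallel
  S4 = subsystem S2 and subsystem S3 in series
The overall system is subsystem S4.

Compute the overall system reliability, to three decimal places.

R(occlusion detector) = exp(−0.000012 × 10000) = 0.88692
R(user-interface board) = exp(−0.0000088 × 10000) = 0.91576
R(peristaltic pump) = exp(−0.00000080 × 10000) = 0.99203
R(battery pack) = exp(−0.000024 × 10000) = 0.78663
R(flow sensor) = exp(−0.0000087 × 10000) = 0.91668
Series (user-interface board and peristaltic pump): 0.91576 × 0.99203 = 0.90846
Parallel (occlusion detector and [0.90846]): 1 − (1 − 0.88692)(1 − 0.90846) = 0.98965
Parallel (battery pack and flow sensor): 1 − (1 − 0.78663)(1 − 0.91668) = 0.98222
Series ([0.98965] and [0.98222]): 0.98965 × 0.98222 = 0.972

0.972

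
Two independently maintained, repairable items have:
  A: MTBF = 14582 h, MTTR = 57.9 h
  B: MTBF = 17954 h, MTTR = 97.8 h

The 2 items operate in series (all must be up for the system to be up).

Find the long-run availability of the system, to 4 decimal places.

0.9906

A(A) = MTBF/(MTBF+MTTR) = 14582/(14582+57.9) = 0.996045
A(B) = MTBF/(MTBF+MTTR) = 17954/(17954+97.8) = 0.994582
Series availability: 0.996045 × 0.994582 = 0.9906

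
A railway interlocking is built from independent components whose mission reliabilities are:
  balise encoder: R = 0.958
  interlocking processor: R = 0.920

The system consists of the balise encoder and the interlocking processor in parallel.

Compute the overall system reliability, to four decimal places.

0.9966

Parallel (balise encoder and interlocking processor): 1 − (1 − 0.958000)(1 − 0.920000) = 0.9966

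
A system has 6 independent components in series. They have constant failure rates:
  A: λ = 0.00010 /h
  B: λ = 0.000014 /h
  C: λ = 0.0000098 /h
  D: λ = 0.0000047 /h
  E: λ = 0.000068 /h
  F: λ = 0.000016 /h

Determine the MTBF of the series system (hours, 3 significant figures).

Series of exponential components: λ_sys = Σ λ_i
λ_sys = 0.00010 + 0.000014 + 0.0000098 + 0.0000047 + 0.000068 + 0.000016 = 2.1250e-04 /h
MTBF = 1 / λ_sys = 4710 h

4710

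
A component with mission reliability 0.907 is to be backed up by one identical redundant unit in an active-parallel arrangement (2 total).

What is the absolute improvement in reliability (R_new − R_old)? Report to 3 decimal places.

0.084

R_before = 0.907
R_after = 1 − (1 − 0.907)^2 = 0.991
ΔR = 0.991 − 0.907 = 0.084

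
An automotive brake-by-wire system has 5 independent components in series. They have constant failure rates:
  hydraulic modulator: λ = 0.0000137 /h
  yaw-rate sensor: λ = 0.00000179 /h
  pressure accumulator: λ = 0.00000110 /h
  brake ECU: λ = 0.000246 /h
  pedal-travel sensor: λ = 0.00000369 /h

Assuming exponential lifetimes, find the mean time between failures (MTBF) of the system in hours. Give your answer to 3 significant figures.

3760

Series of exponential components: λ_sys = Σ λ_i
λ_sys = 0.0000137 + 0.00000179 + 0.00000110 + 0.000246 + 0.00000369 = 2.6628e-04 /h
MTBF = 1 / λ_sys = 3760 h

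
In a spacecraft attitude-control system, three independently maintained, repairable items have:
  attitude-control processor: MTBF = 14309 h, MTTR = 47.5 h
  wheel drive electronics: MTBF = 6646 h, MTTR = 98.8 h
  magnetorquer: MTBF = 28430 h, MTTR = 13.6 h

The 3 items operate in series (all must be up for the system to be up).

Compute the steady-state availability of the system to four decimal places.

0.9816

A(attitude-control processor) = MTBF/(MTBF+MTTR) = 14309/(14309+47.5) = 0.996691
A(wheel drive electronics) = MTBF/(MTBF+MTTR) = 6646/(6646+98.8) = 0.985352
A(magnetorquer) = MTBF/(MTBF+MTTR) = 28430/(28430+13.6) = 0.999522
Series availability: 0.996691 × 0.985352 × 0.999522 = 0.9816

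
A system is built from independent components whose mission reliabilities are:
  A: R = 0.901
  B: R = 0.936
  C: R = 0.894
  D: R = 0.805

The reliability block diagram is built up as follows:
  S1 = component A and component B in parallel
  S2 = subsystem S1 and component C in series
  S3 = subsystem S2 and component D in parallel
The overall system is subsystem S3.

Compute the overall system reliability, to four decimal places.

Parallel (A and B): 1 − (1 − 0.901000)(1 − 0.936000) = 0.993664
Series ([0.993664] and C): 0.993664 × 0.894000 = 0.888336
Parallel ([0.888336] and D): 1 − (1 − 0.888336)(1 − 0.805000) = 0.9782

0.9782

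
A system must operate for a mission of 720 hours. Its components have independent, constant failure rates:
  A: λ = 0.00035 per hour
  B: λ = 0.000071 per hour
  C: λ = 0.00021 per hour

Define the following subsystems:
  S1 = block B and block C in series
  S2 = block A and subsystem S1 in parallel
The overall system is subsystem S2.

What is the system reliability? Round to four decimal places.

R(A) = exp(−0.00035 × 720) = 0.777245
R(B) = exp(−0.000071 × 720) = 0.950165
R(C) = exp(−0.00021 × 720) = 0.859676
Series (B and C): 0.950165 × 0.859676 = 0.816834
Parallel (A and [0.816834]): 1 − (1 − 0.777245)(1 − 0.816834) = 0.9592

0.9592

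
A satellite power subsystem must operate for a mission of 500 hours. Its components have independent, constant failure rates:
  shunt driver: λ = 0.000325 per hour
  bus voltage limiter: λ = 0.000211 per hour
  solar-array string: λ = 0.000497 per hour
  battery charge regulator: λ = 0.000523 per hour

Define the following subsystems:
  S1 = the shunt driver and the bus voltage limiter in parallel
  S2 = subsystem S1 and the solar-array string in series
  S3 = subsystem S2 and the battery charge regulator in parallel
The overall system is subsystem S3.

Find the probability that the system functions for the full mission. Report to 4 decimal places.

0.9467

R(shunt driver) = exp(−0.000325 × 500) = 0.850016
R(bus voltage limiter) = exp(−0.000211 × 500) = 0.899874
R(solar-array string) = exp(−0.000497 × 500) = 0.779970
R(battery charge regulator) = exp(−0.000523 × 500) = 0.769896
Parallel (shunt driver and bus voltage limiter): 1 − (1 − 0.850016)(1 − 0.899874) = 0.984983
Series ([0.984983] and solar-array string): 0.984983 × 0.779970 = 0.768257
Parallel ([0.768257] and battery charge regulator): 1 − (1 − 0.768257)(1 − 0.769896) = 0.9467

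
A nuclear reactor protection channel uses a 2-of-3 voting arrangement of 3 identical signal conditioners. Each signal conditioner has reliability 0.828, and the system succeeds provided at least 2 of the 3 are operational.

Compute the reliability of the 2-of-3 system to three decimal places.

0.921

R = Σ_{i=2}^{3} C(3,i) p^i (1−p)^{3−i} with p = 0.828
C(3,2)·0.828^2·0.172^1 = 0.35376
C(3,3)·0.828^3·0.172^0 = 0.56766
Sum = 0.921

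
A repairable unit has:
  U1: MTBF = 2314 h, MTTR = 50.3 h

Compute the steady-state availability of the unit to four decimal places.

0.9787

A(U1) = MTBF/(MTBF+MTTR) = 2314/(2314+50.3) = 0.9787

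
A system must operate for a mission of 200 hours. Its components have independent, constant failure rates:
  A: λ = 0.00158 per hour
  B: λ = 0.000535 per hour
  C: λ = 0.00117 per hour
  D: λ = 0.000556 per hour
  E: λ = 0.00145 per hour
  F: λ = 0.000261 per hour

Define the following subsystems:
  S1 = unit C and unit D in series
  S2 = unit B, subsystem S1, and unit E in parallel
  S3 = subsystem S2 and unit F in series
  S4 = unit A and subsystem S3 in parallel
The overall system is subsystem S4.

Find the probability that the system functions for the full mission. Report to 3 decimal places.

0.984

R(A) = exp(−0.00158 × 200) = 0.72906
R(B) = exp(−0.000535 × 200) = 0.89853
R(C) = exp(−0.00117 × 200) = 0.79136
R(D) = exp(−0.000556 × 200) = 0.89476
R(E) = exp(−0.00145 × 200) = 0.74826
R(F) = exp(−0.000261 × 200) = 0.94914
Series (C and D): 0.79136 × 0.89476 = 0.70808
Parallel (B, [0.70808], and E): 1 − (1 − 0.89853)(1 − 0.70808)(1 − 0.74826) = 0.99254
Series ([0.99254] and F): 0.99254 × 0.94914 = 0.94206
Parallel (A and [0.94206]): 1 − (1 − 0.72906)(1 − 0.94206) = 0.984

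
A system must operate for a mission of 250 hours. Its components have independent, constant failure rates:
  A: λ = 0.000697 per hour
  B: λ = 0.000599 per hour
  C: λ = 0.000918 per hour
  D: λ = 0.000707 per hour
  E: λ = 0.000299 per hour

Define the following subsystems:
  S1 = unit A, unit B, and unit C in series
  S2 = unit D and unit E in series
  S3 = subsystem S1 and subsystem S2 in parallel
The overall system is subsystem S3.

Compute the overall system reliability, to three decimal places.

R(A) = exp(−0.000697 × 250) = 0.84009
R(B) = exp(−0.000599 × 250) = 0.86092
R(C) = exp(−0.000918 × 250) = 0.79493
R(D) = exp(−0.000707 × 250) = 0.83799
R(E) = exp(−0.000299 × 250) = 0.92798
Series (A, B, and C): 0.84009 × 0.86092 × 0.79493 = 0.57493
Series (D and E): 0.83799 × 0.92798 = 0.77764
Parallel ([0.57493] and [0.77764]): 1 − (1 − 0.57493)(1 − 0.77764) = 0.905

0.905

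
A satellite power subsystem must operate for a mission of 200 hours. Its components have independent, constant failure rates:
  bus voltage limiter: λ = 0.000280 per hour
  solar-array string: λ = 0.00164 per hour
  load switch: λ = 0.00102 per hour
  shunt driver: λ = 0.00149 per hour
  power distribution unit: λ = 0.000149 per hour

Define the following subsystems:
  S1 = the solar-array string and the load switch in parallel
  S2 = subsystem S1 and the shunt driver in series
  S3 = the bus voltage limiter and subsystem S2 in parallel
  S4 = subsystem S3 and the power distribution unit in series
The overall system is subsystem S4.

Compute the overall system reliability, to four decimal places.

0.9550

R(bus voltage limiter) = exp(−0.000280 × 200) = 0.945539
R(solar-array string) = exp(−0.00164 × 200) = 0.720363
R(load switch) = exp(−0.00102 × 200) = 0.815462
R(shunt driver) = exp(−0.00149 × 200) = 0.742301
R(power distribution unit) = exp(−0.000149 × 200) = 0.970640
Parallel (solar-array string and load switch): 1 − (1 − 0.720363)(1 − 0.815462) = 0.948396
Series ([0.948396] and shunt driver): 0.948396 × 0.742301 = 0.703995
Parallel (bus voltage limiter and [0.703995]): 1 − (1 − 0.945539)(1 − 0.703995) = 0.983879
Series ([0.983879] and power distribution unit): 0.983879 × 0.970640 = 0.9550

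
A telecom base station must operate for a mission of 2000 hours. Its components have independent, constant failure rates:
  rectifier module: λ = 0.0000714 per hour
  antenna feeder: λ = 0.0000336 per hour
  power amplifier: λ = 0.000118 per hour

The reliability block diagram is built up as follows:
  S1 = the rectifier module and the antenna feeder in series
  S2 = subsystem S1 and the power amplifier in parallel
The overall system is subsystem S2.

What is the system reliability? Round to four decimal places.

R(rectifier module) = exp(−0.0000714 × 2000) = 0.866927
R(antenna feeder) = exp(−0.0000336 × 2000) = 0.935008
R(power amplifier) = exp(−0.000118 × 2000) = 0.789781
Series (rectifier module and antenna feeder): 0.866927 × 0.935008 = 0.810584
Parallel ([0.810584] and power amplifier): 1 − (1 − 0.810584)(1 − 0.789781) = 0.9602

0.9602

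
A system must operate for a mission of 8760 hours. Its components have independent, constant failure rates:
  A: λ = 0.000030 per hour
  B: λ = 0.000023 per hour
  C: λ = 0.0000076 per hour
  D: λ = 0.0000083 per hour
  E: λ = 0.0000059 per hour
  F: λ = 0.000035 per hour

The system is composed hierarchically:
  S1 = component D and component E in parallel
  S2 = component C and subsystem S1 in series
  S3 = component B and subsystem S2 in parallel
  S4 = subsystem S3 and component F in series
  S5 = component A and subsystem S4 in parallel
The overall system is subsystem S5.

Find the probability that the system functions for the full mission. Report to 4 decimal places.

R(A) = exp(−0.000030 × 8760) = 0.768896
R(B) = exp(−0.000023 × 8760) = 0.817520
R(C) = exp(−0.0000076 × 8760) = 0.935592
R(D) = exp(−0.0000083 × 8760) = 0.929872
R(E) = exp(−0.0000059 × 8760) = 0.949629
R(F) = exp(−0.000035 × 8760) = 0.735945
Parallel (D and E): 1 − (1 − 0.929872)(1 − 0.949629) = 0.996468
Series (C and [0.996468]): 0.935592 × 0.996468 = 0.932287
Parallel (B and [0.932287]): 1 − (1 − 0.817520)(1 − 0.932287) = 0.987644
Series ([0.987644] and F): 0.987644 × 0.735945 = 0.726852
Parallel (A and [0.726852]): 1 − (1 − 0.768896)(1 − 0.726852) = 0.9369

0.9369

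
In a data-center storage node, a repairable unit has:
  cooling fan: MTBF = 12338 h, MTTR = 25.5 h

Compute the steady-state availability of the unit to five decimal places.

0.99794

A(cooling fan) = MTBF/(MTBF+MTTR) = 12338/(12338+25.5) = 0.99794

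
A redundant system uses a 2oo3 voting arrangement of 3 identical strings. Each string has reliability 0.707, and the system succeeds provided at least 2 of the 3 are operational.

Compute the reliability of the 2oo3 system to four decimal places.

0.7928

R = Σ_{i=2}^{3} C(3,i) p^i (1−p)^{3−i} with p = 0.707
C(3,2)·0.707^2·0.293^1 = 0.439367
C(3,3)·0.707^3·0.293^0 = 0.353393
Sum = 0.7928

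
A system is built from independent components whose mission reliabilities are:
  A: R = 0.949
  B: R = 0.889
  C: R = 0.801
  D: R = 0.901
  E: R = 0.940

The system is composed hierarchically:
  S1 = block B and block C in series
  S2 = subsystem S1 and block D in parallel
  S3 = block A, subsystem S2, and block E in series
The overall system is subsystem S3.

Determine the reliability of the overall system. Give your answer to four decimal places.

0.8666

Series (B and C): 0.889000 × 0.801000 = 0.712089
Parallel ([0.712089] and D): 1 − (1 − 0.712089)(1 − 0.901000) = 0.971497
Series (A, [0.971497], and E): 0.949000 × 0.971497 × 0.940000 = 0.8666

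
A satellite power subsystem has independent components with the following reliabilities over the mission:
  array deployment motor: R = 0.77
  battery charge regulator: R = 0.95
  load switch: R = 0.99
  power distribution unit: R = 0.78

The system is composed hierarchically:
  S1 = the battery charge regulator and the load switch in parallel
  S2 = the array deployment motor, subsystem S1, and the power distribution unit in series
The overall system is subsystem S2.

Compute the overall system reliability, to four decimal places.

0.6003

Parallel (battery charge regulator and load switch): 1 − (1 − 0.950000)(1 − 0.990000) = 0.999500
Series (array deployment motor, [0.999500], and power distribution unit): 0.770000 × 0.999500 × 0.780000 = 0.6003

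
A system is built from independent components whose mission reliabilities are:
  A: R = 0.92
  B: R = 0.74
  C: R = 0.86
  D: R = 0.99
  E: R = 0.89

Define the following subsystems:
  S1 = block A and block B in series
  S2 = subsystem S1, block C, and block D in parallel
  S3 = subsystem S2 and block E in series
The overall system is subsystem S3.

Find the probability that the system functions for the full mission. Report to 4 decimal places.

0.8896

Series (A and B): 0.920000 × 0.740000 = 0.680800
Parallel ([0.680800], C, and D): 1 − (1 − 0.680800)(1 − 0.860000)(1 − 0.990000) = 0.999553
Series ([0.999553] and E): 0.999553 × 0.890000 = 0.8896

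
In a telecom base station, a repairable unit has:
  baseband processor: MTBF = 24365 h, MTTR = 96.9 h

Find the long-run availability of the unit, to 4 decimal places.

A(baseband processor) = MTBF/(MTBF+MTTR) = 24365/(24365+96.9) = 0.9960

0.9960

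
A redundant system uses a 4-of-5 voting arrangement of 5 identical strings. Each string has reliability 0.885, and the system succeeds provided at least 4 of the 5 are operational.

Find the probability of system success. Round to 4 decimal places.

0.8956

R = Σ_{i=4}^{5} C(5,i) p^i (1−p)^{5−i} with p = 0.885
C(5,4)·0.885^4·0.115^1 = 0.352729
C(5,5)·0.885^5·0.115^0 = 0.542896
Sum = 0.8956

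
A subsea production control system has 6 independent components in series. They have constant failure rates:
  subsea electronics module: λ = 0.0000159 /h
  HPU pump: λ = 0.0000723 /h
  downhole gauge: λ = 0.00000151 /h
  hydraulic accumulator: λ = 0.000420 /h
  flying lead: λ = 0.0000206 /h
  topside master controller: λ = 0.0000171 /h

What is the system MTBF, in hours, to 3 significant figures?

Series of exponential components: λ_sys = Σ λ_i
λ_sys = 0.0000159 + 0.0000723 + 0.00000151 + 0.000420 + 0.0000206 + 0.0000171 = 5.4741e-04 /h
MTBF = 1 / λ_sys = 1830 h

1830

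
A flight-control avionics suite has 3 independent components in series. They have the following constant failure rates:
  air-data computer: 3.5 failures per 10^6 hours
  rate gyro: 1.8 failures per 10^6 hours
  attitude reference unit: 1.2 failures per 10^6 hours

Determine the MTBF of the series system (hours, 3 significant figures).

154000

Series of exponential components: λ_sys = Σ λ_i
λ_sys = 0.0000035 + 0.0000018 + 0.0000012 = 6.5000e-06 /h
MTBF = 1 / λ_sys = 154000 h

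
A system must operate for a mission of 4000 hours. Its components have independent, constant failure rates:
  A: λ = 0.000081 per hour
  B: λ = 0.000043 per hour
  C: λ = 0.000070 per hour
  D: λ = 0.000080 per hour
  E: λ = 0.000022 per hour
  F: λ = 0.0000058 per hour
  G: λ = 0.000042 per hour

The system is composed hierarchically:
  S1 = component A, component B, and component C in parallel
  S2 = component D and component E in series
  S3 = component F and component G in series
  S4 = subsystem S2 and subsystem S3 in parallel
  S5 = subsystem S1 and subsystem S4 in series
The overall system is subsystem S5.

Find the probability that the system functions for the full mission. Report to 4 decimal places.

R(A) = exp(−0.000081 × 4000) = 0.723250
R(B) = exp(−0.000043 × 4000) = 0.841979
R(C) = exp(−0.000070 × 4000) = 0.755784
R(D) = exp(−0.000080 × 4000) = 0.726149
R(E) = exp(−0.000022 × 4000) = 0.915761
R(F) = exp(−0.0000058 × 4000) = 0.977067
R(G) = exp(−0.000042 × 4000) = 0.845354
Parallel (A, B, and C): 1 − (1 − 0.723250)(1 − 0.841979)(1 − 0.755784) = 0.989320
Series (D and E): 0.726149 × 0.915761 = 0.664979
Series (F and G): 0.977067 × 0.845354 = 0.825967
Parallel ([0.664979] and [0.825967]): 1 − (1 − 0.664979)(1 − 0.825967) = 0.941695
Series ([0.989320] and [0.941695]): 0.989320 × 0.941695 = 0.9316

0.9316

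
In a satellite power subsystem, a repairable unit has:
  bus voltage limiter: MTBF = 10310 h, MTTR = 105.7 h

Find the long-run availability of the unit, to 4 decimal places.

0.9899

A(bus voltage limiter) = MTBF/(MTBF+MTTR) = 10310/(10310+105.7) = 0.9899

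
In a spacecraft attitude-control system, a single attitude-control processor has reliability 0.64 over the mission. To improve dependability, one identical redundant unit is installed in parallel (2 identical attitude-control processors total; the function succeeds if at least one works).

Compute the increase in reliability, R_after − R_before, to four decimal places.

R_before = 0.64
R_after = 1 − (1 − 0.64)^2 = 0.8704
ΔR = 0.8704 − 0.64 = 0.2304

0.2304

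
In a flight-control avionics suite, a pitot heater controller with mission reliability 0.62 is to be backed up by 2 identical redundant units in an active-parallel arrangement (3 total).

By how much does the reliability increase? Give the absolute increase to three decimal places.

0.325

R_before = 0.62
R_after = 1 − (1 − 0.62)^3 = 0.945
ΔR = 0.945 − 0.62 = 0.325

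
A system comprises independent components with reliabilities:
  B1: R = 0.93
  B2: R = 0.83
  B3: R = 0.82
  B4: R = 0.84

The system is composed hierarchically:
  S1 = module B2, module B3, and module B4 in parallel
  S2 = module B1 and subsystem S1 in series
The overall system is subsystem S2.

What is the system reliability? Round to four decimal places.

0.9254

Parallel (B2, B3, and B4): 1 − (1 − 0.830000)(1 − 0.820000)(1 − 0.840000) = 0.995104
Series (B1 and [0.995104]): 0.930000 × 0.995104 = 0.9254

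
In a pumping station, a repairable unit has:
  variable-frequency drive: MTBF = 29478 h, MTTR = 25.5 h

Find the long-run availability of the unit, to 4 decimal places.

A(variable-frequency drive) = MTBF/(MTBF+MTTR) = 29478/(29478+25.5) = 0.9991

0.9991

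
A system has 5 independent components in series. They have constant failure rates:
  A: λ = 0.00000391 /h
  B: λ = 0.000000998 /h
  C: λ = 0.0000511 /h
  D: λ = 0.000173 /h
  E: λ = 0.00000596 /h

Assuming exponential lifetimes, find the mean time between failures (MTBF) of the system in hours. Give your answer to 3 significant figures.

4260

Series of exponential components: λ_sys = Σ λ_i
λ_sys = 0.00000391 + 0.000000998 + 0.0000511 + 0.000173 + 0.00000596 = 2.3497e-04 /h
MTBF = 1 / λ_sys = 4260 h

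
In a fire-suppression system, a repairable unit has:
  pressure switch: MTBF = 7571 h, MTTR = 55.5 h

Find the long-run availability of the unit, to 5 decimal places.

0.99272

A(pressure switch) = MTBF/(MTBF+MTTR) = 7571/(7571+55.5) = 0.99272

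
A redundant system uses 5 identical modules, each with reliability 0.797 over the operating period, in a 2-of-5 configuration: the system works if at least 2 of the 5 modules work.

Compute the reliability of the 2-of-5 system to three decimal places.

R = Σ_{i=2}^{5} C(5,i) p^i (1−p)^{5−i} with p = 0.797
C(5,2)·0.797^2·0.203^3 = 0.05314
C(5,3)·0.797^3·0.203^2 = 0.20863
C(5,4)·0.797^4·0.203^1 = 0.40954
C(5,5)·0.797^5·0.203^0 = 0.32158
Sum = 0.993

0.993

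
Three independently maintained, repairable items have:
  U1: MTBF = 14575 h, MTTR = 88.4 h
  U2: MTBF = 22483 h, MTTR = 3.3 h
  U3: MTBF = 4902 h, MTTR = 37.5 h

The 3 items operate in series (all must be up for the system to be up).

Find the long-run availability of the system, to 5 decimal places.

A(U1) = MTBF/(MTBF+MTTR) = 14575/(14575+88.4) = 0.993971
A(U2) = MTBF/(MTBF+MTTR) = 22483/(22483+3.3) = 0.999853
A(U3) = MTBF/(MTBF+MTTR) = 4902/(4902+37.5) = 0.992408
Series availability: 0.993971 × 0.999853 × 0.992408 = 0.98628

0.98628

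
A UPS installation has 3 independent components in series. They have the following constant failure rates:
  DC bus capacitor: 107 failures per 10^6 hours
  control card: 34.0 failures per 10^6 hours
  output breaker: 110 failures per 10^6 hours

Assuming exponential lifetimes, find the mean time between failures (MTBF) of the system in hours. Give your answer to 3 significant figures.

Series of exponential components: λ_sys = Σ λ_i
λ_sys = 0.000107 + 0.0000340 + 0.000110 = 2.5100e-04 /h
MTBF = 1 / λ_sys = 3980 h

3980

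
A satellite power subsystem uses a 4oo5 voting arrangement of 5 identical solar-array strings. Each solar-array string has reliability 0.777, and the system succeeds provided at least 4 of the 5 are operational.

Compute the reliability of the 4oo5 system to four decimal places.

R = Σ_{i=4}^{5} C(5,i) p^i (1−p)^{5−i} with p = 0.777
C(5,4)·0.777^4·0.223^1 = 0.406405
C(5,5)·0.777^5·0.223^0 = 0.283208
Sum = 0.6896

0.6896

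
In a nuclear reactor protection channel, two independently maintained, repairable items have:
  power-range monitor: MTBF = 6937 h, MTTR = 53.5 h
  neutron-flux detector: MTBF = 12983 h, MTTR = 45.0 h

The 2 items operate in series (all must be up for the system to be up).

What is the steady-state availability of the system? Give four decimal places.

0.9889

A(power-range monitor) = MTBF/(MTBF+MTTR) = 6937/(6937+53.5) = 0.992347
A(neutron-flux detector) = MTBF/(MTBF+MTTR) = 12983/(12983+45.0) = 0.996546
Series availability: 0.992347 × 0.996546 = 0.9889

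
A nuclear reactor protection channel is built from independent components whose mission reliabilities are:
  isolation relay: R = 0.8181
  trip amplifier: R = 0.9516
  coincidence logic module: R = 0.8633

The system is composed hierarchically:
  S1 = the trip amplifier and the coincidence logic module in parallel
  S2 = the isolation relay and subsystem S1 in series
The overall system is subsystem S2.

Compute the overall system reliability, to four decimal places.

0.8127

Parallel (trip amplifier and coincidence logic module): 1 − (1 − 0.951600)(1 − 0.863300) = 0.993384
Series (isolation relay and [0.993384]): 0.818100 × 0.993384 = 0.8127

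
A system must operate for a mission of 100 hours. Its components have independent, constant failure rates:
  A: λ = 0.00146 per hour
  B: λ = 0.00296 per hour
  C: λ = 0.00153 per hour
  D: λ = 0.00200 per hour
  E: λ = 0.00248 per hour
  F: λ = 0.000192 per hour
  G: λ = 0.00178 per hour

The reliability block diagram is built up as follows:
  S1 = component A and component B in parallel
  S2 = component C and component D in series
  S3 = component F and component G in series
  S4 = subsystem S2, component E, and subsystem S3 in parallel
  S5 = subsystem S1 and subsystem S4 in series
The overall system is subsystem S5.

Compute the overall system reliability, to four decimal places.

R(A) = exp(−0.00146 × 100) = 0.864158
R(B) = exp(−0.00296 × 100) = 0.743787
R(C) = exp(−0.00153 × 100) = 0.858130
R(D) = exp(−0.00200 × 100) = 0.818731
R(E) = exp(−0.00248 × 100) = 0.780360
R(F) = exp(−0.000192 × 100) = 0.980983
R(G) = exp(−0.00178 × 100) = 0.836942
Parallel (A and B): 1 − (1 − 0.864158)(1 − 0.743787) = 0.965196
Series (C and D): 0.858130 × 0.818731 = 0.702578
Series (F and G): 0.980983 × 0.836942 = 0.821026
Parallel ([0.702578], E, and [0.821026]): 1 − (1 − 0.702578)(1 − 0.780360)(1 − 0.821026) = 0.988308
Series ([0.965196] and [0.988308]): 0.965196 × 0.988308 = 0.9539

0.9539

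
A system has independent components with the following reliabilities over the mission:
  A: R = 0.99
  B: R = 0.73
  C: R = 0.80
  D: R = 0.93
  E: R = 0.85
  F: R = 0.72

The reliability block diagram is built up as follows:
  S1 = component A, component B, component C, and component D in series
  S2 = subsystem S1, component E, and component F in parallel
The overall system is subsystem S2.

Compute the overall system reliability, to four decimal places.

0.9806

Series (A, B, C, and D): 0.990000 × 0.730000 × 0.800000 × 0.930000 = 0.537689
Parallel ([0.537689], E, and F): 1 − (1 − 0.537689)(1 − 0.850000)(1 − 0.720000) = 0.9806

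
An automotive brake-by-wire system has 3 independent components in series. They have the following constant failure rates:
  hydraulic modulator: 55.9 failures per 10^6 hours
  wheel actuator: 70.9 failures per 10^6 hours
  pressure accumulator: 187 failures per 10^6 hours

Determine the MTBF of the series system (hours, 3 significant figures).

Series of exponential components: λ_sys = Σ λ_i
λ_sys = 0.0000559 + 0.0000709 + 0.000187 = 3.1380e-04 /h
MTBF = 1 / λ_sys = 3190 h

3190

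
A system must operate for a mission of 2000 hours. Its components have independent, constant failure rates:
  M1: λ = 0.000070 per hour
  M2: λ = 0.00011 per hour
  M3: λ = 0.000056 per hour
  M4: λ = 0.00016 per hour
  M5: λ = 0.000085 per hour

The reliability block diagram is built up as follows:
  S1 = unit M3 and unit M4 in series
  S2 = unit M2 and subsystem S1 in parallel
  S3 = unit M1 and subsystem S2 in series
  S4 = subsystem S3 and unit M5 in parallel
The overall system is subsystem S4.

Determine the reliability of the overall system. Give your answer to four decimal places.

0.9702

R(M1) = exp(−0.000070 × 2000) = 0.869358
R(M2) = exp(−0.00011 × 2000) = 0.802519
R(M3) = exp(−0.000056 × 2000) = 0.894044
R(M4) = exp(−0.00016 × 2000) = 0.726149
R(M5) = exp(−0.000085 × 2000) = 0.843665
Series (M3 and M4): 0.894044 × 0.726149 = 0.649209
Parallel (M2 and [0.649209]): 1 − (1 − 0.802519)(1 − 0.649209) = 0.930725
Series (M1 and [0.930725]): 0.869358 × 0.930725 = 0.809133
Parallel ([0.809133] and M5): 1 − (1 − 0.809133)(1 − 0.843665) = 0.9702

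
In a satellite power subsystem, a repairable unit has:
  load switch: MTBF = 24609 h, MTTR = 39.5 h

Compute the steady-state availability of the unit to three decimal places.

0.998

A(load switch) = MTBF/(MTBF+MTTR) = 24609/(24609+39.5) = 0.998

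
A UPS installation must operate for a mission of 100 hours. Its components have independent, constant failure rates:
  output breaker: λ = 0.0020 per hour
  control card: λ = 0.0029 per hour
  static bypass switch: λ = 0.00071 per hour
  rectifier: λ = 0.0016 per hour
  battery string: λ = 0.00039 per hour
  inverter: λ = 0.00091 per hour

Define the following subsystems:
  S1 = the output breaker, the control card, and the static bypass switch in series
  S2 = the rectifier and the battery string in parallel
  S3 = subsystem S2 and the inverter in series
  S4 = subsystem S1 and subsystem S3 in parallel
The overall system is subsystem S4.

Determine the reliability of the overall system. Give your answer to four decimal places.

R(output breaker) = exp(−0.0020 × 100) = 0.818731
R(control card) = exp(−0.0029 × 100) = 0.748264
R(static bypass switch) = exp(−0.00071 × 100) = 0.931462
R(rectifier) = exp(−0.0016 × 100) = 0.852144
R(battery string) = exp(−0.00039 × 100) = 0.961751
R(inverter) = exp(−0.00091 × 100) = 0.913018
Series (output breaker, control card, and static bypass switch): 0.818731 × 0.748264 × 0.931462 = 0.570639
Parallel (rectifier and battery string): 1 − (1 − 0.852144)(1 − 0.961751) = 0.994345
Series ([0.994345] and inverter): 0.994345 × 0.913018 = 0.907855
Parallel ([0.570639] and [0.907855]): 1 − (1 − 0.570639)(1 − 0.907855) = 0.9604

0.9604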